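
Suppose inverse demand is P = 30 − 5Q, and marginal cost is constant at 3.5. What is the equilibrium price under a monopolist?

P = 16.75

The monopolist equates marginal revenue to marginal cost: 30 − 10Q = 3.5, so Q = 2.65. From demand, P = 16.75.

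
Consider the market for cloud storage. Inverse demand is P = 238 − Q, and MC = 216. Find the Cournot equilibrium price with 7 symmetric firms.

Cournot with 7 identical firms: the symmetric best-response condition is 238 − 8q = 216. Each firm produces q = 2.75, total output Q = 19.25, price P = 218.75.

P = 218.75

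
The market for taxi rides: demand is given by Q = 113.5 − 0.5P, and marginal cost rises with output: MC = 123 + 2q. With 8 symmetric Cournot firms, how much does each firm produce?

Inverting demand: P = 227 − 2Q.
With 8 symmetric Cournot firms, each firm's FOC gives 227 − 18q = 123 + 2q, so q = 5.2, Q = 8·5.2 = 41.6, and P = 143.8.

q_i = 5.2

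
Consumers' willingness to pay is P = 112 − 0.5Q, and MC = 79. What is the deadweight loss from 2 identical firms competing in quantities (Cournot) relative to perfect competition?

DWL = 121

Under competition P = MC = 79, so Q = (112 − 79)/0.5 = 66.
In a 2-firm Cournot equilibrium, symmetry and the first-order condition give q = (112 − 79)/(1.5) = 22. So Q = 44 and P = 90.
DWL is the triangle between Q = 44 and Q = 66: ½·(66 − 44)·(90 − 79) = 121.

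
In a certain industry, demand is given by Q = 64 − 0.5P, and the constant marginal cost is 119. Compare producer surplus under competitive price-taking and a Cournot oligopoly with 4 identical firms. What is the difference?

Inverting demand: P = 128 − 2Q.
Perfect competition: P = MC = 119, so 128 − 2Q = 119 and Q = 4.5.
PS = (119 − 119)·4.5 = 0.
In a 4-firm Cournot equilibrium, symmetry and the first-order condition give q = (128 − 119)/(10) = 0.9. So Q = 3.6 and P = 120.8.
PS = (120.8 − 119)·3.6 = 6.48.
Change in producer surplus: 6.48 − 0 = 6.48.

Producer surplus rises by 6.48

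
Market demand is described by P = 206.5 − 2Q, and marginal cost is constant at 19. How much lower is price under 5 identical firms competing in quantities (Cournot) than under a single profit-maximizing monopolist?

P falls by 62.5

Monopoly sets MR = MC: 206.5 − 4Q = 19 ⇒ Q = 46.875, P = 206.5 − 2·46.875 = 112.75.
Cournot with 5 identical firms: the symmetric best-response condition is 206.5 − 12q = 19. Each firm produces q = 15.625, total output Q = 78.125, price P = 50.25.
Change in price: 50.25 − 112.75 = −62.5.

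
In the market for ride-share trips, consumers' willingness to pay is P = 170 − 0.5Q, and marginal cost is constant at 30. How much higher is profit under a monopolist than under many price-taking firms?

π rises by 9800

Perfect competition: P = MC = 30, so 170 − 0.5Q = 30 and Q = 280.
Profit = (30 − 30)·280 = 0.
A monopolist chooses Q where MR = MC. MR = 170 − Q; setting this equal to 30 gives Q = 140 and P = 100.
Profit = (100 − 30)·140 = 9800.
Change in profit: 9800 − 0 = 9800.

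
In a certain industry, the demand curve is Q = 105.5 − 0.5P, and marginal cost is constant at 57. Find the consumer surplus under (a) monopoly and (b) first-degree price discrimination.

Monopoly: CS = 1482.25; Perfect PD: CS = 0

Inverting demand: P = 211 − 2Q.
Monopoly sets MR = MC: 211 − 4Q = 57 ⇒ Q = 38.5, P = 211 − 2·38.5 = 134.
CS = ½·(211 − 134)·38.5 = 1482.25.
With perfect price discrimination, output is the efficient level Q = 77 (where demand meets MC), but every buyer pays their willingness to pay: CS = 0 and PS = total surplus.
CS = 0.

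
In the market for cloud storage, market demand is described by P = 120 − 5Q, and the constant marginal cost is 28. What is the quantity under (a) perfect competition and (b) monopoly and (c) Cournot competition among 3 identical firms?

Competition: Q = 18.4; Monopoly: Q = 9.2; Cournot: Q = 13.8

Under competition P = MC = 28, so Q = (120 − 28)/5 = 18.4.
Monopoly sets MR = MC: 120 − 10Q = 28 ⇒ Q = 9.2, P = 120 − 5·9.2 = 74.
In a 3-firm Cournot equilibrium, symmetry and the first-order condition give q = (120 − 28)/(20) = 4.6. So Q = 13.8 and P = 51.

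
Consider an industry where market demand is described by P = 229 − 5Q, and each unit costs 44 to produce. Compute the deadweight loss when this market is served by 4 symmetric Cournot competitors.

Perfect competition: P = MC = 44, so 229 − 5Q = 44 and Q = 37.
With 4 symmetric Cournot firms, each firm's FOC gives 229 − 25q = 44, so q = 7.4, Q = 4·7.4 = 29.6, and P = 81.
DWL is the triangle between Q = 29.6 and Q = 37: ½·(37 − 29.6)·(81 − 44) = 136.9.

DWL = 136.9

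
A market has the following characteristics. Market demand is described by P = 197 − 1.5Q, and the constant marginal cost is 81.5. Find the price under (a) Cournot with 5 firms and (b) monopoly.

In a 5-firm Cournot equilibrium, symmetry and the first-order condition give q = (197 − 81.5)/(9) = 77/6. So Q = 385/6 and P = 100.75.
The monopolist equates marginal revenue to marginal cost: 197 − 3Q = 81.5, so Q = 38.5. From demand, P = 139.25.

Cournot: P = 100.75; Monopoly: P = 139.25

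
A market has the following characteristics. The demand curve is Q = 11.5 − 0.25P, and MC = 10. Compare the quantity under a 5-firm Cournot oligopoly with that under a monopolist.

Inverting demand: P = 46 − 4Q.
In a 5-firm Cournot equilibrium, symmetry and the first-order condition give q = (46 − 10)/(24) = 1.5. So Q = 7.5 and P = 16.
A monopolist chooses Q where MR = MC. MR = 46 − 8Q; setting this equal to 10 gives Q = 4.5 and P = 28.

Cournot: Q = 7.5; Monopoly: Q = 4.5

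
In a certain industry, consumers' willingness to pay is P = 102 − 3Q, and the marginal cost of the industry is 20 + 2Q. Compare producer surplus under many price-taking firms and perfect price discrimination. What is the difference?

Competitive equilibrium sets price equal to marginal cost: 102 − 3Q = 20 + 2Q, so Q = 16.4 and P = 52.8.
PS = P·Q − VC(Q) = 52.8·16.4 − (20·16.4 + ½·2·16.4²) = 268.96.
With perfect price discrimination, output is the efficient level Q = 16.4 (where demand meets MC), but every buyer pays their willingness to pay: CS = 0 and PS = total surplus.
PS = ½·(102 − 20)·16.4 = 672.4.
Change in producer surplus: 672.4 − 268.96 = 403.44.

PS rises by 403.44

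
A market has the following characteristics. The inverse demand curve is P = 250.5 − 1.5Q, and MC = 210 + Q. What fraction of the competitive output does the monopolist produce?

Q_m/Q_c = 0.625

Monopoly sets MR = MC: 250.5 − 3Q = 210 + Q ⇒ Q = 10.125, P = 250.5 − 1.5·10.125 = 3765/16.
Competitive equilibrium sets price equal to marginal cost: 250.5 − 1.5Q = 210 + Q, so Q = 16.2 and P = 226.2.
Ratio Q_m/Q_c = 10.125/16.2 = 0.625.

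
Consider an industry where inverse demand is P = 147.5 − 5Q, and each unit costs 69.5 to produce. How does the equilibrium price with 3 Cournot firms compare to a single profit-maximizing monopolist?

With 3 symmetric Cournot firms, each firm's FOC gives 147.5 − 20q = 69.5, so q = 3.9, Q = 3·3.9 = 11.7, and P = 89.
Monopoly sets MR = MC: 147.5 − 10Q = 69.5 ⇒ Q = 7.8, P = 147.5 − 5·7.8 = 108.5.

Cournot: P = 89; Monopoly: P = 108.5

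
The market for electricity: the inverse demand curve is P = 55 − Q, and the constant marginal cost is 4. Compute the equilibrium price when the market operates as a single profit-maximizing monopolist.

P = 29.5

A monopolist chooses Q where MR = MC. MR = 55 − 2Q; setting this equal to 4 gives Q = 25.5 and P = 29.5.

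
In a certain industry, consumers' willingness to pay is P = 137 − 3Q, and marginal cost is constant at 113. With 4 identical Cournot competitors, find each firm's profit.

π_i = 7.68

In a 4-firm Cournot equilibrium, symmetry and the first-order condition give q = (137 − 113)/(15) = 1.6. So Q = 6.4 and P = 117.8.
Each firm's profit = (117.8 − 113)·1.6 = 7.68.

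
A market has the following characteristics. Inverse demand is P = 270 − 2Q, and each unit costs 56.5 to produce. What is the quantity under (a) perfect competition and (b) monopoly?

Competition: Q = 106.75; Monopoly: Q = 53.375

Under competition P = MC = 56.5, so Q = (270 − 56.5)/2 = 106.75.
A monopolist chooses Q where MR = MC. MR = 270 − 4Q; setting this equal to 56.5 gives Q = 53.375 and P = 163.25.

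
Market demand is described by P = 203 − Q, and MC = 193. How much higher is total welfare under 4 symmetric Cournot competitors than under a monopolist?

The monopolist equates marginal revenue to marginal cost: 203 − 2Q = 193, so Q = 5. From demand, P = 198.
CS = ½·(203 − 198)·5 = 12.5; PS = (198 − 193)·5 = 25; TS = 37.5.
In a 4-firm Cournot equilibrium, symmetry and the first-order condition give q = (203 − 193)/(5) = 2. So Q = 8 and P = 195.
CS = ½·(203 − 195)·8 = 32; PS = (195 − 193)·8 = 16; TS = 48.
Change in total welfare: 48 − 37.5 = 10.5.

TS rises by 10.5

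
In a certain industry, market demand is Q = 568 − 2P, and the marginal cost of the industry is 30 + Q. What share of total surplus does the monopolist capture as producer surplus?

Inverting demand: P = 284 − 0.5Q.
A monopolist chooses Q where MR = MC. MR = 284 − Q; setting this equal to 30 + Q gives Q = 127 and P = 220.5.
CS = ½·(284 − 220.5)·127 = 4032.25.
PS = P·Q − VC(Q) = 220.5·127 − (30·127 + ½·1·127²) = 16129.
Share captured = PS/TS = 16129/20161.25 = 0.8.

PS/TS = 0.8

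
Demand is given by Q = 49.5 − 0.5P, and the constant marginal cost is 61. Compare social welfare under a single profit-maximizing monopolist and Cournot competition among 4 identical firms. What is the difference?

Social welfare rises by 75.81

Inverting demand: P = 99 − 2Q.
The monopolist equates marginal revenue to marginal cost: 99 − 4Q = 61, so Q = 9.5. From demand, P = 80.
CS = ½·(99 − 80)·9.5 = 90.25; PS = (80 − 61)·9.5 = 180.5; TS = 270.75.
Cournot with 4 identical firms: the symmetric best-response condition is 99 − 10q = 61. Each firm produces q = 3.8, total output Q = 15.2, price P = 68.6.
CS = ½·(99 − 68.6)·15.2 = 231.04; PS = (68.6 − 61)·15.2 = 115.52; TS = 346.56.
Change in social welfare: 346.56 − 270.75 = 75.81.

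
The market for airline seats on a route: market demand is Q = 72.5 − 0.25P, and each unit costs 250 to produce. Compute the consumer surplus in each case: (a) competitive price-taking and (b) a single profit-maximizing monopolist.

Inverting demand: P = 290 − 4Q.
Competitive firms price at marginal cost: P = 250, giving Q = 10.
CS = ½·(290 − 250)·10 = 200.
The monopolist equates marginal revenue to marginal cost: 290 − 8Q = 250, so Q = 5. From demand, P = 270.
CS = ½·(290 − 270)·5 = 50.

Competition: CS = 200; Monopoly: CS = 50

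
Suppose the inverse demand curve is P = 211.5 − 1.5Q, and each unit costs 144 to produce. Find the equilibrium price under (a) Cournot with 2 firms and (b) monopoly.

In a 2-firm Cournot equilibrium, symmetry and the first-order condition give q = (211.5 − 144)/(4.5) = 15. So Q = 30 and P = 166.5.
A monopolist chooses Q where MR = MC. MR = 211.5 − 3Q; setting this equal to 144 gives Q = 22.5 and P = 177.75.

Cournot: P = 166.5; Monopoly: P = 177.75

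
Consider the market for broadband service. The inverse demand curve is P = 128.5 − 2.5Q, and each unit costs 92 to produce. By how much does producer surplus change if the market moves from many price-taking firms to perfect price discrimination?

Perfect competition: P = MC = 92, so 128.5 − 2.5Q = 92 and Q = 14.6.
PS = (92 − 92)·14.6 = 0.
With perfect price discrimination, output is the efficient level Q = 14.6 (where demand meets MC), but every buyer pays their willingness to pay: CS = 0 and PS = total surplus.
PS = ½·(128.5 − 92)·14.6 = 266.45.
Change in producer surplus: 266.45 − 0 = 266.45.

PS rises by 266.45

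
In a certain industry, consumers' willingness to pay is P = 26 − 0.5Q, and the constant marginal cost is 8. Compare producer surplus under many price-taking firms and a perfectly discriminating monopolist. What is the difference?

Competitive firms price at marginal cost: P = 8, giving Q = 36.
PS = (8 − 8)·36 = 0.
With perfect price discrimination, output is the efficient level Q = 36 (where demand meets MC), but every buyer pays their willingness to pay: CS = 0 and PS = total surplus.
PS = ½·(26 − 8)·36 = 324.
Change in producer surplus: 324 − 0 = 324.

Producer surplus rises by 324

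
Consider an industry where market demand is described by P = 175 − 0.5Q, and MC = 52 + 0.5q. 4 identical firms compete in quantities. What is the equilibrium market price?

With 4 symmetric Cournot firms, each firm's FOC gives 175 − 2.5q = 52 + 0.5q, so q = 41, Q = 4·41 = 164, and P = 93.

P = 93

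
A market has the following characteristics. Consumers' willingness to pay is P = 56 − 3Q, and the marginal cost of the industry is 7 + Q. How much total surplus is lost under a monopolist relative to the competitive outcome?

DWL = 55.125

Competitive equilibrium sets price equal to marginal cost: 56 − 3Q = 7 + Q, so Q = 12.25 and P = 19.25.
A monopolist chooses Q where MR = MC. MR = 56 − 6Q; setting this equal to 7 + Q gives Q = 7 and P = 35.
CS = ½·(56 − 19.25)·12.25 = 7203/32; PS = (19.25·12.25 − 7·12.25 − ½·1·12.25²) = 2401/32; TS = 300.125.
CS = ½·(56 − 35)·7 = 73.5; PS = (35·7 − 7·7 − ½·1·7²) = 171.5; TS = 245.
DWL = 300.125 − 245 = 55.125.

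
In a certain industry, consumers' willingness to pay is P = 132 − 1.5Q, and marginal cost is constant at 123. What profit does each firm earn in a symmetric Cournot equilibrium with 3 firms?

With 3 symmetric Cournot firms, each firm's FOC gives 132 − 6q = 123, so q = 1.5, Q = 3·1.5 = 4.5, and P = 125.25.
Each firm's profit = (125.25 − 123)·1.5 = 3.375.

π_i = 3.375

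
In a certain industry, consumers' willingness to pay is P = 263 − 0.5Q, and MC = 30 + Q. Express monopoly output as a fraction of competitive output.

The monopolist equates marginal revenue to marginal cost: 263 − Q = 30 + Q, so Q = 116.5. From demand, P = 204.75.
Under competition P = MC: 263 − 0.5Q = 30 + Q ⇒ Q = 466/3, P = 556/3.
Ratio Q_m/Q_c = 116.5/(466/3) = 0.75.

Q_m/Q_c = 0.75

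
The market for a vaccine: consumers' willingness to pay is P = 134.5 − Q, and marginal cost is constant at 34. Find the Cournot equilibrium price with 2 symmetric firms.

In a 2-firm Cournot equilibrium, symmetry and the first-order condition give q = (134.5 − 34)/(3) = 33.5. So Q = 67 and P = 67.5.

P = 67.5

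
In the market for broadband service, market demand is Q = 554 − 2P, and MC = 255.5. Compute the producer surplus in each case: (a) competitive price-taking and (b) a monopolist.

Competition: PS = 0; Monopoly: PS = 231.125

Inverting demand: P = 277 − 0.5Q.
Competitive firms price at marginal cost: P = 255.5, giving Q = 43.
PS = (255.5 − 255.5)·43 = 0.
The monopolist equates marginal revenue to marginal cost: 277 − Q = 255.5, so Q = 21.5. From demand, P = 266.25.
PS = (266.25 − 255.5)·21.5 = 231.125.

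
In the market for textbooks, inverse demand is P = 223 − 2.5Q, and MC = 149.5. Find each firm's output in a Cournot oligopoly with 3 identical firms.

In a 3-firm Cournot equilibrium, symmetry and the first-order condition give q = (223 − 149.5)/(10) = 7.35. So Q = 22.05 and P = 167.875.

q_i = 7.35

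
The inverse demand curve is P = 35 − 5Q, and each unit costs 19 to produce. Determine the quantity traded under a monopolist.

The monopolist equates marginal revenue to marginal cost: 35 − 10Q = 19, so Q = 1.6. From demand, P = 27.

Q = 1.6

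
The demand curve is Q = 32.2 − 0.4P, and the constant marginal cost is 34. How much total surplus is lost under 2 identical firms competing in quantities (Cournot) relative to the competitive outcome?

DWL = 48.05

Inverting demand: P = 80.5 − 2.5Q.
Perfect competition: P = MC = 34, so 80.5 − 2.5Q = 34 and Q = 18.6.
Cournot with 2 identical firms: the symmetric best-response condition is 80.5 − 7.5q = 34. Each firm produces q = 6.2, total output Q = 12.4, price P = 49.5.
DWL is the triangle between Q = 12.4 and Q = 18.6: ½·(18.6 − 12.4)·(49.5 − 34) = 48.05.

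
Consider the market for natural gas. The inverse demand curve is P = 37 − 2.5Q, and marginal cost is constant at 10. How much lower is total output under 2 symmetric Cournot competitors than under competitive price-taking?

Q falls by 3.6

Perfect competition: P = MC = 10, so 37 − 2.5Q = 10 and Q = 10.8.
Cournot with 2 identical firms: the symmetric best-response condition is 37 − 7.5q = 10. Each firm produces q = 3.6, total output Q = 7.2, price P = 19.
Change in total output: 7.2 − 10.8 = −3.6.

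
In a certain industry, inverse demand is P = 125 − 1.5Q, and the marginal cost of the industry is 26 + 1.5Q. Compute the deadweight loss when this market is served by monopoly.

Competitive equilibrium sets price equal to marginal cost: 125 − 1.5Q = 26 + 1.5Q, so Q = 33 and P = 75.5.
The monopolist equates marginal revenue to marginal cost: 125 − 3Q = 26 + 1.5Q, so Q = 22. From demand, P = 92.
CS = ½·(125 − 75.5)·33 = 816.75; PS = (75.5·33 − 26·33 − ½·1.5·33²) = 816.75; TS = 1633.5.
CS = ½·(125 − 92)·22 = 363; PS = (92·22 − 26·22 − ½·1.5·22²) = 1089; TS = 1452.
DWL = 1633.5 − 1452 = 181.5.

DWL = 181.5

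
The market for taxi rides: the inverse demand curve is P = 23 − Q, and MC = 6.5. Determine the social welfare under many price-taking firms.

Under competition P = MC = 6.5, so Q = (23 − 6.5)/1 = 16.5.
CS = ½·(23 − 6.5)·16.5 = 136.125; PS = (6.5 − 6.5)·16.5 = 0; TS = 136.125.

TS = 136.125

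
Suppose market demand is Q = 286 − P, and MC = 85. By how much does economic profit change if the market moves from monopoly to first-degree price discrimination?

π rises by 10100.25

Inverting demand: P = 286 − Q.
The monopolist equates marginal revenue to marginal cost: 286 − 2Q = 85, so Q = 100.5. From demand, P = 185.5.
Profit = (185.5 − 85)·100.5 = 10100.25.
A perfectly discriminating monopolist sells every unit with P(Q) ≥ MC(Q), so output equals the competitive quantity Q = 201. Each buyer pays their reservation price, so CS = 0 and the firm captures all surplus.
PS equals the full surplus area, 20200.5. Profit = 20200.5 = 20200.5.
Change in economic profit: 20200.5 − 10100.25 = 10100.25.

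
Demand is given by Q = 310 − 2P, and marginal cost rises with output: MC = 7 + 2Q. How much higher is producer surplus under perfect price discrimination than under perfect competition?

Producer surplus rises by 876.16

Inverting demand: P = 155 − 0.5Q.
Competitive equilibrium sets price equal to marginal cost: 155 − 0.5Q = 7 + 2Q, so Q = 59.2 and P = 125.4.
PS = P·Q − VC(Q) = 125.4·59.2 − (7·59.2 + ½·2·59.2²) = 3504.64.
A perfectly discriminating monopolist sells every unit with P(Q) ≥ MC(Q), so output equals the competitive quantity Q = 59.2. Each buyer pays their reservation price, so CS = 0 and the firm captures all surplus.
PS = ½·(155 − 7)·59.2 = 4380.8.
Change in producer surplus: 4380.8 − 3504.64 = 876.16.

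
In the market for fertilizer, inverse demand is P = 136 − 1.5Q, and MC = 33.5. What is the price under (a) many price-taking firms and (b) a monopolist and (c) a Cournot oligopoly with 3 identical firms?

Competition: P = 33.5; Monopoly: P = 84.75; Cournot: P = 59.125

Perfect competition: P = MC = 33.5, so 136 − 1.5Q = 33.5 and Q = 205/3.
A monopolist chooses Q where MR = MC. MR = 136 − 3Q; setting this equal to 33.5 gives Q = 205/6 and P = 84.75.
In a 3-firm Cournot equilibrium, symmetry and the first-order condition give q = (136 − 33.5)/(6) = 205/12. So Q = 51.25 and P = 59.125.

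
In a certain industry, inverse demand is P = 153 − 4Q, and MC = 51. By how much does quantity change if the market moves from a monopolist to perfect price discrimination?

The monopolist equates marginal revenue to marginal cost: 153 − 8Q = 51, so Q = 12.75. From demand, P = 102.
With perfect price discrimination, output is the efficient level Q = 25.5 (where demand meets MC), but every buyer pays their willingness to pay: CS = 0 and PS = total surplus.
Change in quantity: 25.5 − 12.75 = 12.75.

Q rises by 12.75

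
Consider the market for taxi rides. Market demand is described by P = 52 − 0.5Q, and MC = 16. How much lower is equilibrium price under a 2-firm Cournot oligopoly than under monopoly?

Equilibrium price falls by 6

Monopoly sets MR = MC: 52 − Q = 16 ⇒ Q = 36, P = 52 − 0.5·36 = 34.
In a 2-firm Cournot equilibrium, symmetry and the first-order condition give q = (52 − 16)/(1.5) = 24. So Q = 48 and P = 28.
Change in equilibrium price: 28 − 34 = −6.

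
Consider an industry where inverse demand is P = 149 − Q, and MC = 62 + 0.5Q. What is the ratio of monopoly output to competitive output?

Q_m/Q_c = 0.6

Monopoly sets MR = MC: 149 − 2Q = 62 + 0.5Q ⇒ Q = 34.8, P = 149 − 34.8 = 114.2.
Under competition P = MC: 149 − Q = 62 + 0.5Q ⇒ Q = 58, P = 91.
Ratio Q_m/Q_c = 34.8/58 = 0.6.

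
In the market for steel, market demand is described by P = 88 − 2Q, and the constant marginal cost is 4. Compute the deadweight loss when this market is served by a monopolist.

DWL = 441

Under competition P = MC = 4, so Q = (88 − 4)/2 = 42.
Monopoly sets MR = MC: 88 − 4Q = 4 ⇒ Q = 21, P = 88 − 2·21 = 46.
DWL is the triangle between Q = 21 and Q = 42: ½·(42 − 21)·(46 − 4) = 441.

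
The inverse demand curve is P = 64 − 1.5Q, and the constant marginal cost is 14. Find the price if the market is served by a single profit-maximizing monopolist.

P = 39

The monopolist equates marginal revenue to marginal cost: 64 − 3Q = 14, so Q = 50/3. From demand, P = 39.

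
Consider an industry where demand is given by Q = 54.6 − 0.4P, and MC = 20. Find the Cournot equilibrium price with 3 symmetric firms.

P = 49.125

Inverting demand: P = 136.5 − 2.5Q.
Cournot with 3 identical firms: the symmetric best-response condition is 136.5 − 10q = 20. Each firm produces q = 11.65, total output Q = 34.95, price P = 49.125.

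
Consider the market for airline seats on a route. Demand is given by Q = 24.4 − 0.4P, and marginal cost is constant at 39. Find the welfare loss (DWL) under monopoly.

Inverting demand: P = 61 − 2.5Q.
Under competition P = MC = 39, so Q = (61 − 39)/2.5 = 8.8.
The monopolist equates marginal revenue to marginal cost: 61 − 5Q = 39, so Q = 4.4. From demand, P = 50.
DWL is the triangle between Q = 4.4 and Q = 8.8: ½·(8.8 − 4.4)·(50 − 39) = 24.2.

DWL = 24.2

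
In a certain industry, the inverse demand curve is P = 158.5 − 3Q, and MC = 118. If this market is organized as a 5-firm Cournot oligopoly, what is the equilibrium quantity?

Q = 11.25

Cournot with 5 identical firms: the symmetric best-response condition is 158.5 − 18q = 118. Each firm produces q = 2.25, total output Q = 11.25, price P = 124.75.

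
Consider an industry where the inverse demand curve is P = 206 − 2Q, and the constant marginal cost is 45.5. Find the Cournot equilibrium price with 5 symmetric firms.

P = 72.25

Cournot with 5 identical firms: the symmetric best-response condition is 206 − 12q = 45.5. Each firm produces q = 13.375, total output Q = 66.875, price P = 72.25.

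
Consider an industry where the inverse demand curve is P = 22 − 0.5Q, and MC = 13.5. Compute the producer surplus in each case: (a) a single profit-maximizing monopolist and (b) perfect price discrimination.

Monopoly: PS = 36.125; Perfect PD: PS = 72.25

Monopoly sets MR = MC: 22 − Q = 13.5 ⇒ Q = 8.5, P = 22 − 0.5·8.5 = 17.75.
PS = (17.75 − 13.5)·8.5 = 36.125.
With perfect price discrimination, output is the efficient level Q = 17 (where demand meets MC), but every buyer pays their willingness to pay: CS = 0 and PS = total surplus.
PS = ½·(22 − 13.5)·17 = 72.25.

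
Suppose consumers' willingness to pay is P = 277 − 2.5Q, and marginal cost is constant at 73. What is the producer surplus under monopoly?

A monopolist chooses Q where MR = MC. MR = 277 − 5Q; setting this equal to 73 gives Q = 40.8 and P = 175.
PS = (175 − 73)·40.8 = 4161.6.

PS = 4161.6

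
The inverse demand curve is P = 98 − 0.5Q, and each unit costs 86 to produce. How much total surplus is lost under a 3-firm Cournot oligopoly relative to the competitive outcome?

DWL = 9

Competitive firms price at marginal cost: P = 86, giving Q = 24.
Cournot with 3 identical firms: the symmetric best-response condition is 98 − 2q = 86. Each firm produces q = 6, total output Q = 18, price P = 89.
DWL is the triangle between Q = 18 and Q = 24: ½·(24 − 18)·(89 − 86) = 9.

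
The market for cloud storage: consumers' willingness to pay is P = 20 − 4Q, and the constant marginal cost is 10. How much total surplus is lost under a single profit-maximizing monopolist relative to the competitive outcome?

DWL = 3.125

Competitive firms price at marginal cost: P = 10, giving Q = 2.5.
Monopoly sets MR = MC: 20 − 8Q = 10 ⇒ Q = 1.25, P = 20 − 4·1.25 = 15.
DWL is the triangle between Q = 1.25 and Q = 2.5: ½·(2.5 − 1.25)·(15 − 10) = 3.125.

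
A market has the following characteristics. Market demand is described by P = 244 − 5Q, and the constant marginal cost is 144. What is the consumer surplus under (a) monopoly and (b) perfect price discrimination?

Monopoly: CS = 250; Perfect PD: CS = 0

Monopoly sets MR = MC: 244 − 10Q = 144 ⇒ Q = 10, P = 244 − 5·10 = 194.
CS = ½·(244 − 194)·10 = 250.
A perfectly discriminating monopolist sells every unit with P(Q) ≥ MC(Q), so output equals the competitive quantity Q = 20. Each buyer pays their reservation price, so CS = 0 and the firm captures all surplus.
CS = 0.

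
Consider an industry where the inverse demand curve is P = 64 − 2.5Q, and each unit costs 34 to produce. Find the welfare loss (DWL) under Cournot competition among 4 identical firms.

Perfect competition: P = MC = 34, so 64 − 2.5Q = 34 and Q = 12.
In a 4-firm Cournot equilibrium, symmetry and the first-order condition give q = (64 − 34)/(12.5) = 2.4. So Q = 9.6 and P = 40.
DWL is the triangle between Q = 9.6 and Q = 12: ½·(12 − 9.6)·(40 − 34) = 7.2.

DWL = 7.2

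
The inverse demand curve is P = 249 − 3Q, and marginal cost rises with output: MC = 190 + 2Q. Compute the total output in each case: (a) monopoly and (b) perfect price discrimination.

Monopoly: Q = 7.375; Perfect PD: Q = 11.8

Monopoly sets MR = MC: 249 − 6Q = 190 + 2Q ⇒ Q = 7.375, P = 249 − 3·7.375 = 226.875.
Under first-degree price discrimination the firm charges each unit its demand price and produces up to where P = MC, i.e. Q = 11.8. Consumer surplus is zero; producer surplus equals total surplus.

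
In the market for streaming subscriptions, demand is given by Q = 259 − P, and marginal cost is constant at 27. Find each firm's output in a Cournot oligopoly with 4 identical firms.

Inverting demand: P = 259 − Q.
In a 4-firm Cournot equilibrium, symmetry and the first-order condition give q = (259 − 27)/(5) = 46.4. So Q = 185.6 and P = 73.4.

q_i = 46.4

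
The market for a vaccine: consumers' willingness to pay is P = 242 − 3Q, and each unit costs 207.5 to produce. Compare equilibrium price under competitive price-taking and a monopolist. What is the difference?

Under competition P = MC = 207.5, so Q = (242 − 207.5)/3 = 11.5.
A monopolist chooses Q where MR = MC. MR = 242 − 6Q; setting this equal to 207.5 gives Q = 5.75 and P = 224.75.
Change in equilibrium price: 224.75 − 207.5 = 17.25.

Equilibrium price rises by 17.25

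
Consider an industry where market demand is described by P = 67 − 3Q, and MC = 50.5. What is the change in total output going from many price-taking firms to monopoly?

Under competition P = MC = 50.5, so Q = (67 − 50.5)/3 = 5.5.
A monopolist chooses Q where MR = MC. MR = 67 − 6Q; setting this equal to 50.5 gives Q = 2.75 and P = 58.75.
Change in total output: 2.75 − 5.5 = −2.75.

Q falls by 2.75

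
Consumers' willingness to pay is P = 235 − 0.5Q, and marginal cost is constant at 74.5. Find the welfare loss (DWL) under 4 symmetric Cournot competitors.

Under competition P = MC = 74.5, so Q = (235 − 74.5)/0.5 = 321.
With 4 symmetric Cournot firms, each firm's FOC gives 235 − 2.5q = 74.5, so q = 64.2, Q = 4·64.2 = 256.8, and P = 106.6.
DWL is the triangle between Q = 256.8 and Q = 321: ½·(321 − 256.8)·(106.6 − 74.5) = 1030.41.

DWL = 1030.41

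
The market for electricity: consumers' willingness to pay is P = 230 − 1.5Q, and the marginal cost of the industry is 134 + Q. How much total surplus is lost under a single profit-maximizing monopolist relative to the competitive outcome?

DWL = 259.2

Competitive equilibrium sets price equal to marginal cost: 230 − 1.5Q = 134 + Q, so Q = 38.4 and P = 172.4.
Monopoly sets MR = MC: 230 − 3Q = 134 + Q ⇒ Q = 24, P = 230 − 1.5·24 = 194.
CS = ½·(230 − 172.4)·38.4 = 1105.92; PS = (172.4·38.4 − 134·38.4 − ½·1·38.4²) = 737.28; TS = 1843.2.
CS = ½·(230 − 194)·24 = 432; PS = (194·24 − 134·24 − ½·1·24²) = 1152; TS = 1584.
DWL = 1843.2 − 1584 = 259.2.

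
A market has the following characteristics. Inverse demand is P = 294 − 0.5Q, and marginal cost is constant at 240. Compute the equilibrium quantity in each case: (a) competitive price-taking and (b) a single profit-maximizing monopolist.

Perfect competition: P = MC = 240, so 294 − 0.5Q = 240 and Q = 108.
Monopoly sets MR = MC: 294 − Q = 240 ⇒ Q = 54, P = 294 − 0.5·54 = 267.

Competition: Q = 108; Monopoly: Q = 54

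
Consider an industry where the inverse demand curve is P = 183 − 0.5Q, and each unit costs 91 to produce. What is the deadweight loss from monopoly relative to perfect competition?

DWL = 2116

Under competition P = MC = 91, so Q = (183 − 91)/0.5 = 184.
The monopolist equates marginal revenue to marginal cost: 183 − Q = 91, so Q = 92. From demand, P = 137.
DWL is the triangle between Q = 92 and Q = 184: ½·(184 − 92)·(137 − 91) = 2116.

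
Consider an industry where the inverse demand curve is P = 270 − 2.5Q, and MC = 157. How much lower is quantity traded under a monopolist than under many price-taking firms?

Perfect competition: P = MC = 157, so 270 − 2.5Q = 157 and Q = 45.2.
Monopoly sets MR = MC: 270 − 5Q = 157 ⇒ Q = 22.6, P = 270 − 2.5·22.6 = 213.5.
Change in quantity traded: 22.6 − 45.2 = −22.6.

Quantity traded falls by 22.6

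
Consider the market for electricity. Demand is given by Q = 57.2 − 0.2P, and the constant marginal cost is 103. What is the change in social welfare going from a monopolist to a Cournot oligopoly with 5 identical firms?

TS rises by 744.2

Inverting demand: P = 286 − 5Q.
Monopoly sets MR = MC: 286 − 10Q = 103 ⇒ Q = 18.3, P = 286 − 5·18.3 = 194.5.
CS = ½·(286 − 194.5)·18.3 = 837.225; PS = (194.5 − 103)·18.3 = 1674.45; TS = 2511.675.
With 5 symmetric Cournot firms, each firm's FOC gives 286 − 30q = 103, so q = 6.1, Q = 5·6.1 = 30.5, and P = 133.5.
CS = ½·(286 − 133.5)·30.5 = 2325.625; PS = (133.5 − 103)·30.5 = 930.25; TS = 3255.875.
Change in social welfare: 3255.875 − 2511.675 = 744.2.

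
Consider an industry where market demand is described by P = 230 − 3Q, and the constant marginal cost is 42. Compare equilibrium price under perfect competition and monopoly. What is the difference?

P rises by 94

Perfect competition: P = MC = 42, so 230 − 3Q = 42 and Q = 188/3.
A monopolist chooses Q where MR = MC. MR = 230 − 6Q; setting this equal to 42 gives Q = 94/3 and P = 136.
Change in equilibrium price: 136 − 42 = 94.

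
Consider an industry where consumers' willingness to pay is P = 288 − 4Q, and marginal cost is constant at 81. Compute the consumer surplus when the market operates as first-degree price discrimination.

CS = 0

A perfectly discriminating monopolist sells every unit with P(Q) ≥ MC(Q), so output equals the competitive quantity Q = 51.75. Each buyer pays their reservation price, so CS = 0 and the firm captures all surplus.
CS = 0.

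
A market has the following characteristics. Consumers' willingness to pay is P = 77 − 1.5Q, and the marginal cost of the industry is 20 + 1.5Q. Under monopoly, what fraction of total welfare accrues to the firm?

A monopolist chooses Q where MR = MC. MR = 77 − 3Q; setting this equal to 20 + 1.5Q gives Q = 38/3 and P = 58.
CS = ½·(77 − 58)·38/3 = 361/3.
PS = P·Q − VC(Q) = 58·38/3 − (20·38/3 + ½·1.5·(38/3)²) = 361.
Share captured = PS/TS = 361/(1444/3) = 0.75.

PS/TS = 0.75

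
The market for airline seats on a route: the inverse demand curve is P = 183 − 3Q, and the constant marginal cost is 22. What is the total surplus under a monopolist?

Monopoly sets MR = MC: 183 − 6Q = 22 ⇒ Q = 161/6, P = 183 − 3·161/6 = 102.5.
CS = ½·(183 − 102.5)·161/6 = 25921/24; PS = (102.5 − 22)·161/6 = 25921/12; TS = 3240.125.

TS = 3240.125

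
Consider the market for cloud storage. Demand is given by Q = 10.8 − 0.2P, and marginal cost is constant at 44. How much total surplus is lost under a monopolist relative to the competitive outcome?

Inverting demand: P = 54 − 5Q.
Perfect competition: P = MC = 44, so 54 − 5Q = 44 and Q = 2.
A monopolist chooses Q where MR = MC. MR = 54 − 10Q; setting this equal to 44 gives Q = 1 and P = 49.
DWL is the triangle between Q = 1 and Q = 2: ½·(2 − 1)·(49 − 44) = 2.5.

DWL = 2.5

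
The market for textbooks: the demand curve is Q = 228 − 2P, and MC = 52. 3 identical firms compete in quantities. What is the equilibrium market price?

Inverting demand: P = 114 − 0.5Q.
With 3 symmetric Cournot firms, each firm's FOC gives 114 − 2q = 52, so q = 31, Q = 3·31 = 93, and P = 67.5.

P = 67.5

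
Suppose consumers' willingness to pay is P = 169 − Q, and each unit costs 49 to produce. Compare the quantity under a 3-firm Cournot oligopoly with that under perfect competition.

In a 3-firm Cournot equilibrium, symmetry and the first-order condition give q = (169 − 49)/(4) = 30. So Q = 90 and P = 79.
Competitive firms price at marginal cost: P = 49, giving Q = 120.

Cournot: Q = 90; Competition: Q = 120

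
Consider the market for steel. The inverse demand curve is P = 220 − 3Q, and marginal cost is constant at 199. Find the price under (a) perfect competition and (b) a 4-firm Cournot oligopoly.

Competition: P = 199; Cournot: P = 203.2

Under competition P = MC = 199, so Q = (220 − 199)/3 = 7.
With 4 symmetric Cournot firms, each firm's FOC gives 220 − 15q = 199, so q = 1.4, Q = 4·1.4 = 5.6, and P = 203.2.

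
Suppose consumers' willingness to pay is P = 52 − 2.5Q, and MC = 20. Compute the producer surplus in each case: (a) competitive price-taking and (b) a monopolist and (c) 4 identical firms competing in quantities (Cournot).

Competition: PS = 0; Monopoly: PS = 102.4; Cournot: PS = 65.536

Under competition P = MC = 20, so Q = (52 − 20)/2.5 = 12.8.
PS = (20 − 20)·12.8 = 0.
A monopolist chooses Q where MR = MC. MR = 52 − 5Q; setting this equal to 20 gives Q = 6.4 and P = 36.
PS = (36 − 20)·6.4 = 102.4.
In a 4-firm Cournot equilibrium, symmetry and the first-order condition give q = (52 − 20)/(12.5) = 2.56. So Q = 10.24 and P = 26.4.
PS = (26.4 − 20)·10.24 = 65.536.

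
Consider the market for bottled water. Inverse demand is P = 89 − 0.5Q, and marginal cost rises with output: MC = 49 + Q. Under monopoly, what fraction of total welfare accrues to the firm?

A monopolist chooses Q where MR = MC. MR = 89 − Q; setting this equal to 49 + Q gives Q = 20 and P = 79.
CS = ½·(89 − 79)·20 = 100.
PS = P·Q − VC(Q) = 79·20 − (49·20 + ½·1·20²) = 400.
Share captured = PS/TS = 400/500 = 0.8.

PS/TS = 0.8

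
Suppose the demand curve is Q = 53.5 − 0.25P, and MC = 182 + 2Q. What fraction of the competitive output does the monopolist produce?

Q_m/Q_c = 0.6

Inverting demand: P = 214 − 4Q.
The monopolist equates marginal revenue to marginal cost: 214 − 8Q = 182 + 2Q, so Q = 3.2. From demand, P = 201.2.
Under competition P = MC: 214 − 4Q = 182 + 2Q ⇒ Q = 16/3, P = 578/3.
Ratio Q_m/Q_c = 3.2/(16/3) = 0.6.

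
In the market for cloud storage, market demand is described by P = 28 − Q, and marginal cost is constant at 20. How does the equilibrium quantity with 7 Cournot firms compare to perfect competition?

With 7 symmetric Cournot firms, each firm's FOC gives 28 − 8q = 20, so q = 1, Q = 7·1 = 7, and P = 21.
Competitive firms price at marginal cost: P = 20, giving Q = 8.

Cournot: Q = 7; Competition: Q = 8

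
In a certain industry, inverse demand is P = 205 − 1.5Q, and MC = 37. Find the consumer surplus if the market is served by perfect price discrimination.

CS = 0

Under first-degree price discrimination the firm charges each unit its demand price and produces up to where P = MC, i.e. Q = 112. Consumer surplus is zero; producer surplus equals total surplus.
CS = 0.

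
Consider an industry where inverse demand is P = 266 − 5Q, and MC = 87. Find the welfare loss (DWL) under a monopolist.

DWL = 801.025

Perfect competition: P = MC = 87, so 266 − 5Q = 87 and Q = 35.8.
A monopolist chooses Q where MR = MC. MR = 266 − 10Q; setting this equal to 87 gives Q = 17.9 and P = 176.5.
DWL is the triangle between Q = 17.9 and Q = 35.8: ½·(35.8 − 17.9)·(176.5 − 87) = 801.025.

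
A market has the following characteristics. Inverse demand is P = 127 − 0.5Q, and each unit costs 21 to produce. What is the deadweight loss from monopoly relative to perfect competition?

DWL = 2809

Competitive firms price at marginal cost: P = 21, giving Q = 212.
The monopolist equates marginal revenue to marginal cost: 127 − Q = 21, so Q = 106. From demand, P = 74.
DWL is the triangle between Q = 106 and Q = 212: ½·(212 − 106)·(74 − 21) = 2809.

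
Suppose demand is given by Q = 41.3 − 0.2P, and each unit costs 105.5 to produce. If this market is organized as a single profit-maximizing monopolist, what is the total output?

Q = 10.1

Inverting demand: P = 206.5 − 5Q.
The monopolist equates marginal revenue to marginal cost: 206.5 − 10Q = 105.5, so Q = 10.1. From demand, P = 156.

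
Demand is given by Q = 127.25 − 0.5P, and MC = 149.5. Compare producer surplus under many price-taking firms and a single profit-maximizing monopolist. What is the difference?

Inverting demand: P = 254.5 − 2Q.
Perfect competition: P = MC = 149.5, so 254.5 − 2Q = 149.5 and Q = 52.5.
PS = (149.5 − 149.5)·52.5 = 0.
The monopolist equates marginal revenue to marginal cost: 254.5 − 4Q = 149.5, so Q = 26.25. From demand, P = 202.
PS = (202 − 149.5)·26.25 = 1378.125.
Change in producer surplus: 1378.125 − 0 = 1378.125.

PS rises by 1378.125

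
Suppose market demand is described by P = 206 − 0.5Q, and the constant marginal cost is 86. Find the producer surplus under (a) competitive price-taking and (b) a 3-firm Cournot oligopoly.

Competitive firms price at marginal cost: P = 86, giving Q = 240.
PS = (86 − 86)·240 = 0.
With 3 symmetric Cournot firms, each firm's FOC gives 206 − 2q = 86, so q = 60, Q = 3·60 = 180, and P = 116.
PS = (116 − 86)·180 = 5400.

Competition: PS = 0; Cournot: PS = 5400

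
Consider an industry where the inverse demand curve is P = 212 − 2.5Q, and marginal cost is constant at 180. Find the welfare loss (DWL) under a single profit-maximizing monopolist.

Perfect competition: P = MC = 180, so 212 − 2.5Q = 180 and Q = 12.8.
A monopolist chooses Q where MR = MC. MR = 212 − 5Q; setting this equal to 180 gives Q = 6.4 and P = 196.
DWL is the triangle between Q = 6.4 and Q = 12.8: ½·(12.8 − 6.4)·(196 − 180) = 51.2.

DWL = 51.2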